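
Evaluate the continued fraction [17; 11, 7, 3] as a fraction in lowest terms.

4187/245

Fold from the inside: start with 3/1.
  7 + 1/3 = 22/3
  11 + 3/22 = 245/22
  17 + 22/245 = 4187/245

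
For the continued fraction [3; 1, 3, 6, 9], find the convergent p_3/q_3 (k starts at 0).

Using pₖ = aₖpₖ₋₁ + pₖ₋₂, qₖ = aₖqₖ₋₁ + qₖ₋₂ (with p₋₁=1, p₋₂=0, q₋₁=0, q₋₂=1):
  k=0: a=3, p=3, q=1
  k=1: a=1, p=4, q=1
  k=2: a=3, p=15, q=4
  k=3: a=6, p=94, q=25

94/25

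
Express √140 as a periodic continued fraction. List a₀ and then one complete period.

[11; 1, 4, 1, 22]

a₀ = ⌊√140⌋ = 11.
With m₀=0, d₀=1 and mₖ₊₁ = dₖaₖ − mₖ, dₖ₊₁ = (n − mₖ₊₁²)/dₖ, aₖ₊₁ = ⌊(a₀+mₖ₊₁)/dₖ₊₁⌋:
  k=1: m=11, d=19, a=1
  k=2: m=8, d=4, a=4
  k=3: m=8, d=19, a=1
  k=4: m=11, d=1, a=22
d=1 and a=2a₀=22 at k=4, so the next step gives (m, d) = (11, 19) again — its k=1 value — and the period has length 4.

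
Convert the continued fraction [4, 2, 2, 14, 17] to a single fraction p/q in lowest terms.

Using pₖ = aₖpₖ₋₁ + pₖ₋₂ and qₖ = aₖqₖ₋₁ + qₖ₋₂:
  k=0: a=4, p=4, q=1
  k=1: a=2, p=9, q=2
  k=2: a=2, p=22, q=5
  k=3: a=14, p=317, q=72
  k=4: a=17, p=5411, q=1229

5411/1229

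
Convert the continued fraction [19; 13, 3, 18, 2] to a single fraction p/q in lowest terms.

28727/1506

Fold from the inside: start with 2/1.
  18 + 1/2 = 37/2
  3 + 2/37 = 113/37
  13 + 37/113 = 1506/113
  19 + 113/1506 = 28727/1506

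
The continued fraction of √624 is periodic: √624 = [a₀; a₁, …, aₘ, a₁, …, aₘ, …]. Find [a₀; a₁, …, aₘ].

a₀ = ⌊√624⌋ = 24.
With m₀=0, d₀=1 and mₖ₊₁ = dₖaₖ − mₖ, dₖ₊₁ = (n − mₖ₊₁²)/dₖ, aₖ₊₁ = ⌊(a₀+mₖ₊₁)/dₖ₊₁⌋:
  k=1: m=24, d=48, a=1
  k=2: m=24, d=1, a=48
d=1 and a=2a₀=48 at k=2, so the next step gives (m, d) = (24, 48) again — its k=1 value — and the period has length 2.

[24; 1, 48]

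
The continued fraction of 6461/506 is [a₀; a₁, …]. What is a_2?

3

6461 = 12·506 + 389   →  a_0 = 12
506 = 1·389 + 117   →  a_1 = 1
389 = 3·117 + 38   →  a_2 = 3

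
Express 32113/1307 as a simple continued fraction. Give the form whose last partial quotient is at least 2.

[24; 1, 1, 3, 14, 13]

32113 = 24·1307 + 745
1307 = 1·745 + 562
745 = 1·562 + 183
562 = 3·183 + 13
183 = 14·13 + 1
13 = 13·1 + 0  (stop)
So 32113/1307 = [24; 1, 1, 3, 14, 13].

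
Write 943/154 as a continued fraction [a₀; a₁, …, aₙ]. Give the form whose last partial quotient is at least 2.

943 = 6×154 + 19
154 = 8×19 + 2
19 = 9×2 + 1
2 = 2×1 + 0  (stop)
So 943/154 = [6; 8, 9, 2].

[6; 8, 9, 2]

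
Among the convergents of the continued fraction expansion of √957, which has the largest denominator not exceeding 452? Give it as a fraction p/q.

13890/449

√957 = [30; 1, 14, 2, 14, 1, 60, …] (period length 6).
Convergents:
  p_0/q_0 = 30/1
  p_1/q_1 = 31/1
  p_2/q_2 = 464/15
  p_3/q_3 = 959/31
  p_4/q_4 = 13890/449
  p_5/q_5 = 14849/480
q_4 = 449 ≤ 452 < 480 = q_5, so the answer is 13890/449.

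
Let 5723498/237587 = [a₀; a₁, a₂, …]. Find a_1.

11

5723498 = 24·237587 + 21410   →  a_0 = 24
237587 = 11·21410 + 2077   →  a_1 = 11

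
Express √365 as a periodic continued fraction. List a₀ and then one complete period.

[19; 9, 1, 1, 9, 38]

a₀ = ⌊√365⌋ = 19.
With m₀=0, d₀=1 and mₖ₊₁ = dₖaₖ − mₖ, dₖ₊₁ = (n − mₖ₊₁²)/dₖ, aₖ₊₁ = ⌊(a₀+mₖ₊₁)/dₖ₊₁⌋:
  k=1: m=19, d=4, a=9
  k=2: m=17, d=19, a=1
  k=3: m=2, d=19, a=1
  k=4: m=17, d=4, a=9
  k=5: m=19, d=1, a=38
d=1 and a=2a₀=38 at k=5, so the next step gives (m, d) = (19, 4) again — its k=1 value — and the period has length 5.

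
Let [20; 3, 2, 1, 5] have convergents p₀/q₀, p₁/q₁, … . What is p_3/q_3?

203/10

Using pₖ = aₖpₖ₋₁ + pₖ₋₂, qₖ = aₖqₖ₋₁ + qₖ₋₂ (with p₋₁=1, p₋₂=0, q₋₁=0, q₋₂=1):
  k=0: a=20, p=20, q=1
  k=1: a=3, p=61, q=3
  k=2: a=2, p=142, q=7
  k=3: a=1, p=203, q=10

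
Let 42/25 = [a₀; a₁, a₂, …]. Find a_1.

42 = 1·25 + 17   →  a_0 = 1
25 = 1·17 + 8   →  a_1 = 1

1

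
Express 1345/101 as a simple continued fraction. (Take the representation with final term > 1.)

1345 = 13*101 + 32
101 = 3*32 + 5
32 = 6*5 + 2
5 = 2*2 + 1
2 = 2*1 + 0  (stop)
So 1345/101 = [13; 3, 6, 2, 2].

[13; 3, 6, 2, 2]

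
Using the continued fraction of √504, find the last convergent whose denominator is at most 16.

202/9

√504 = [22; 2, 4, 2, 44, …] (period length 4).
Convergents:
  p_0/q_0 = 22/1
  p_1/q_1 = 45/2
  p_2/q_2 = 202/9
  p_3/q_3 = 449/20
q_2 = 9 ≤ 16 < 20 = q_3, so the answer is 202/9.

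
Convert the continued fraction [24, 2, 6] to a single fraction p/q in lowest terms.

Using pₖ = aₖpₖ₋₁ + pₖ₋₂ and qₖ = aₖqₖ₋₁ + qₖ₋₂:
  k=0: a=24, p=24, q=1
  k=1: a=2, p=49, q=2
  k=2: a=6, p=318, q=13

318/13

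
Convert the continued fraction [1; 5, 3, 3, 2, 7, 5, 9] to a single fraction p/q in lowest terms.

Fold from the inside: start with 9/1.
  5 + 1/9 = 46/9
  7 + 9/46 = 331/46
  2 + 46/331 = 708/331
  3 + 331/708 = 2455/708
  3 + 708/2455 = 8073/2455
  5 + 2455/8073 = 42820/8073
  1 + 8073/42820 = 50893/42820

50893/42820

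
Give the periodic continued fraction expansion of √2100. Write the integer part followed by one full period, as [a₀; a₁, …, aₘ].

a₀ = ⌊√2100⌋ = 45.
With m₀=0, d₀=1 and mₖ₊₁ = dₖaₖ − mₖ, dₖ₊₁ = (n − mₖ₊₁²)/dₖ, aₖ₊₁ = ⌊(a₀+mₖ₊₁)/dₖ₊₁⌋:
  k=1: m=45, d=75, a=1
  k=2: m=30, d=16, a=4
  k=3: m=34, d=59, a=1
  k=4: m=25, d=25, a=2
  k=5: m=25, d=59, a=1
  k=6: m=34, d=16, a=4
  k=7: m=30, d=75, a=1
  k=8: m=45, d=1, a=90
d=1 and a=2a₀=90 at k=8, so the next step gives (m, d) = (45, 75) again — its k=1 value — and the period has length 8.

[45; 1, 4, 1, 2, 1, 4, 1, 90]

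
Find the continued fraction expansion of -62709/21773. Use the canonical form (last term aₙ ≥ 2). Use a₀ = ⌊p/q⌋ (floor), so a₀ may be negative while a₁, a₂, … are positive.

[-3; 8, 2, 1, 11, 1, 16, 4]

-62709 = -3×21773 + 2610
21773 = 8×2610 + 893
2610 = 2×893 + 824
893 = 1×824 + 69
824 = 11×69 + 65
69 = 1×65 + 4
65 = 16×4 + 1
4 = 4×1 + 0  (stop)
So -62709/21773 = [-3; 8, 2, 1, 11, 1, 16, 4].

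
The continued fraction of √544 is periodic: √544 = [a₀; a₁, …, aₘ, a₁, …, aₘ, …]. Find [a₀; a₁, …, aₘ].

a₀ = ⌊√544⌋ = 23.
With m₀=0, d₀=1 and mₖ₊₁ = dₖaₖ − mₖ, dₖ₊₁ = (n − mₖ₊₁²)/dₖ, aₖ₊₁ = ⌊(a₀+mₖ₊₁)/dₖ₊₁⌋:
  k=1: m=23, d=15, a=3
  k=2: m=22, d=4, a=11
  k=3: m=22, d=15, a=3
  k=4: m=23, d=1, a=46
d=1 and a=2a₀=46 at k=4, so the next step gives (m, d) = (23, 15) again — its k=1 value — and the period has length 4.

[23; 3, 11, 3, 46]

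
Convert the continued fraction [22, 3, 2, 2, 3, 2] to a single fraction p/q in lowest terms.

Fold from the inside: start with 2/1.
  3 + 1/2 = 7/2
  2 + 2/7 = 16/7
  2 + 7/16 = 39/16
  3 + 16/39 = 133/39
  22 + 39/133 = 2965/133

2965/133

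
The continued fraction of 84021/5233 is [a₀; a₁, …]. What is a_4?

6

84021 = 16·5233 + 293   →  a_0 = 16
5233 = 17·293 + 252   →  a_1 = 17
293 = 1·252 + 41   →  a_2 = 1
252 = 6·41 + 6   →  a_3 = 6
41 = 6·6 + 5   →  a_4 = 6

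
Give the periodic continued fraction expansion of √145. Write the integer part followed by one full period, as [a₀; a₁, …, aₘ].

[12; 24]

a₀ = ⌊√145⌋ = 12.
With m₀=0, d₀=1 and mₖ₊₁ = dₖaₖ − mₖ, dₖ₊₁ = (n − mₖ₊₁²)/dₖ, aₖ₊₁ = ⌊(a₀+mₖ₊₁)/dₖ₊₁⌋:
  k=1: m=12, d=1, a=24
d=1 and a=2a₀=24 at k=1, so the next step gives (m, d) = (12, 1) again — its k=1 value — and the period has length 1.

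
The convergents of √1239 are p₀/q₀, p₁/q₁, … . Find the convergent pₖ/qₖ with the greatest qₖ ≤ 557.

12355/351

√1239 = [35; 5, 70, …] (period length 2).
Convergents:
  p_0/q_0 = 35/1
  p_1/q_1 = 176/5
  p_2/q_2 = 12355/351
  p_3/q_3 = 61951/1760
q_2 = 351 ≤ 557 < 1760 = q_3, so the answer is 12355/351.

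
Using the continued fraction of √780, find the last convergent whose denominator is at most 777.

√780 = [27; 1, 12, 1, 54, …] (period length 4).
Convergents:
  p_0/q_0 = 27/1
  p_1/q_1 = 28/1
  p_2/q_2 = 363/13
  p_3/q_3 = 391/14
  p_4/q_4 = 21477/769
  p_5/q_5 = 21868/783
q_4 = 769 ≤ 777 < 783 = q_5, so the answer is 21477/769.

21477/769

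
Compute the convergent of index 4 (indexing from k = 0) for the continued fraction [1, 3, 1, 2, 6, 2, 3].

Using pₖ = aₖpₖ₋₁ + pₖ₋₂, qₖ = aₖqₖ₋₁ + qₖ₋₂ (with p₋₁=1, p₋₂=0, q₋₁=0, q₋₂=1):
  k=0: a=1, p=1, q=1
  k=1: a=3, p=4, q=3
  k=2: a=1, p=5, q=4
  k=3: a=2, p=14, q=11
  k=4: a=6, p=89, q=70

89/70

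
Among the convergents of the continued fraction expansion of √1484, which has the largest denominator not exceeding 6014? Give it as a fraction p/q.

131401/3411

√1484 = [38; 1, 1, 10, 1, 1, 76, …] (period length 6).
Convergents:
  p_0/q_0 = 38/1
  p_1/q_1 = 39/1
  p_2/q_2 = 77/2
  p_3/q_3 = 809/21
  p_4/q_4 = 886/23
  p_5/q_5 = 1695/44
  p_6/q_6 = 129706/3367
  p_7/q_7 = 131401/3411
  p_8/q_8 = 261107/6778
q_7 = 3411 ≤ 6014 < 6778 = q_8, so the answer is 131401/3411.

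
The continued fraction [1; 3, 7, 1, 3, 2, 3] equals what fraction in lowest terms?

995/754

Using pₖ = aₖpₖ₋₁ + pₖ₋₂ and qₖ = aₖqₖ₋₁ + qₖ₋₂:
  k=0: a=1, p=1, q=1
  k=1: a=3, p=4, q=3
  k=2: a=7, p=29, q=22
  k=3: a=1, p=33, q=25
  k=4: a=3, p=128, q=97
  k=5: a=2, p=289, q=219
  k=6: a=3, p=995, q=754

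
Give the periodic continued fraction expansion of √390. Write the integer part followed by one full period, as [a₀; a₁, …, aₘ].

a₀ = ⌊√390⌋ = 19.
With m₀=0, d₀=1 and mₖ₊₁ = dₖaₖ − mₖ, dₖ₊₁ = (n − mₖ₊₁²)/dₖ, aₖ₊₁ = ⌊(a₀+mₖ₊₁)/dₖ₊₁⌋:
  k=1: m=19, d=29, a=1
  k=2: m=10, d=10, a=2
  k=3: m=10, d=29, a=1
  k=4: m=19, d=1, a=38
d=1 and a=2a₀=38 at k=4, so the next step gives (m, d) = (19, 29) again — its k=1 value — and the period has length 4.

[19; 1, 2, 1, 38]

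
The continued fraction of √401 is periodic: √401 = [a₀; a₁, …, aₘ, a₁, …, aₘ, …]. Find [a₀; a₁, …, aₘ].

a₀ = ⌊√401⌋ = 20.
With m₀=0, d₀=1 and mₖ₊₁ = dₖaₖ − mₖ, dₖ₊₁ = (n − mₖ₊₁²)/dₖ, aₖ₊₁ = ⌊(a₀+mₖ₊₁)/dₖ₊₁⌋:
  k=1: m=20, d=1, a=40
d=1 and a=2a₀=40 at k=1, so the next step gives (m, d) = (20, 1) again — its k=1 value — and the period has length 1.

[20; 40]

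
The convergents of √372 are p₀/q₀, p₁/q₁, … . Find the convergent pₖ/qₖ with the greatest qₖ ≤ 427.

3491/181

√372 = [19; 3, 2, 12, 2, 3, 38, …] (period length 6).
Convergents:
  p_0/q_0 = 19/1
  p_1/q_1 = 58/3
  p_2/q_2 = 135/7
  p_3/q_3 = 1678/87
  p_4/q_4 = 3491/181
  p_5/q_5 = 12151/630
q_4 = 181 ≤ 427 < 630 = q_5, so the answer is 3491/181.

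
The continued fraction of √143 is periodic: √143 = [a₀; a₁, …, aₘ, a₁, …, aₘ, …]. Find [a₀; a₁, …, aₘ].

[11; 1, 22]

a₀ = ⌊√143⌋ = 11.
With m₀=0, d₀=1 and mₖ₊₁ = dₖaₖ − mₖ, dₖ₊₁ = (n − mₖ₊₁²)/dₖ, aₖ₊₁ = ⌊(a₀+mₖ₊₁)/dₖ₊₁⌋:
  k=1: m=11, d=22, a=1
  k=2: m=11, d=1, a=22
d=1 and a=2a₀=22 at k=2, so the next step gives (m, d) = (11, 22) again — its k=1 value — and the period has length 2.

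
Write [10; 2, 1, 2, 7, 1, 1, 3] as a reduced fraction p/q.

Using pₖ = aₖpₖ₋₁ + pₖ₋₂ and qₖ = aₖqₖ₋₁ + qₖ₋₂:
  k=0: a=10, p=10, q=1
  k=1: a=2, p=21, q=2
  k=2: a=1, p=31, q=3
  k=3: a=2, p=83, q=8
  k=4: a=7, p=612, q=59
  k=5: a=1, p=695, q=67
  k=6: a=1, p=1307, q=126
  k=7: a=3, p=4616, q=445

4616/445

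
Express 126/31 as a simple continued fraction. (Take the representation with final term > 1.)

126 = 4·31 + 2
31 = 15·2 + 1
2 = 2·1 + 0  (stop)
So 126/31 = [4; 15, 2].

[4; 15, 2]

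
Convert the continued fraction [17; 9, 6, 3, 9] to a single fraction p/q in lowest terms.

Fold from the inside: start with 9/1.
  3 + 1/9 = 28/9
  6 + 9/28 = 177/28
  9 + 28/177 = 1621/177
  17 + 177/1621 = 27734/1621

27734/1621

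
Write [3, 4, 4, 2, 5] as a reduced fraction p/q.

Fold from the inside: start with 5/1.
  2 + 1/5 = 11/5
  4 + 5/11 = 49/11
  4 + 11/49 = 207/49
  3 + 49/207 = 670/207

670/207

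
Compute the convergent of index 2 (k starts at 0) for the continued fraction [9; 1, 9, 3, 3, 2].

99/10

Using pₖ = aₖpₖ₋₁ + pₖ₋₂, qₖ = aₖqₖ₋₁ + qₖ₋₂ (with p₋₁=1, p₋₂=0, q₋₁=0, q₋₂=1):
  k=0: a=9, p=9, q=1
  k=1: a=1, p=10, q=1
  k=2: a=9, p=99, q=10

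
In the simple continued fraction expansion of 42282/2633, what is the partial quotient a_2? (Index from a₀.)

42282 = 16·2633 + 154   →  a_0 = 16
2633 = 17·154 + 15   →  a_1 = 17
154 = 10·15 + 4   →  a_2 = 10

10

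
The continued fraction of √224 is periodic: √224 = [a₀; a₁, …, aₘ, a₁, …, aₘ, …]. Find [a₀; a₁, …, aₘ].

a₀ = ⌊√224⌋ = 14.
With m₀=0, d₀=1 and mₖ₊₁ = dₖaₖ − mₖ, dₖ₊₁ = (n − mₖ₊₁²)/dₖ, aₖ₊₁ = ⌊(a₀+mₖ₊₁)/dₖ₊₁⌋:
  k=1: m=14, d=28, a=1
  k=2: m=14, d=1, a=28
d=1 and a=2a₀=28 at k=2, so the next step gives (m, d) = (14, 28) again — its k=1 value — and the period has length 2.

[14; 1, 28]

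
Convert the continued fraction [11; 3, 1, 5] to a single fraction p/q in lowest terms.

Fold from the inside: start with 5/1.
  1 + 1/5 = 6/5
  3 + 5/6 = 23/6
  11 + 6/23 = 259/23

259/23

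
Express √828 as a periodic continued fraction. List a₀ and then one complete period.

a₀ = ⌊√828⌋ = 28.
With m₀=0, d₀=1 and mₖ₊₁ = dₖaₖ − mₖ, dₖ₊₁ = (n − mₖ₊₁²)/dₖ, aₖ₊₁ = ⌊(a₀+mₖ₊₁)/dₖ₊₁⌋:
  k=1: m=28, d=44, a=1
  k=2: m=16, d=13, a=3
  k=3: m=23, d=23, a=2
  k=4: m=23, d=13, a=3
  k=5: m=16, d=44, a=1
  k=6: m=28, d=1, a=56
d=1 and a=2a₀=56 at k=6, so the next step gives (m, d) = (28, 44) again — its k=1 value — and the period has length 6.

[28; 1, 3, 2, 3, 1, 56]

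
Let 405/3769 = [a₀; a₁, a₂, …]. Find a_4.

1

405 = 0·3769 + 405   →  a_0 = 0
3769 = 9·405 + 124   →  a_1 = 9
405 = 3·124 + 33   →  a_2 = 3
124 = 3·33 + 25   →  a_3 = 3
33 = 1·25 + 8   →  a_4 = 1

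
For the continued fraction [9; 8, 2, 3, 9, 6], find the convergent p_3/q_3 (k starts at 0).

Using pₖ = aₖpₖ₋₁ + pₖ₋₂, qₖ = aₖqₖ₋₁ + qₖ₋₂ (with p₋₁=1, p₋₂=0, q₋₁=0, q₋₂=1):
  k=0: a=9, p=9, q=1
  k=1: a=8, p=73, q=8
  k=2: a=2, p=155, q=17
  k=3: a=3, p=538, q=59

538/59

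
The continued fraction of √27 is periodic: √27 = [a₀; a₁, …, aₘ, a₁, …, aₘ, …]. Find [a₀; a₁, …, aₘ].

[5; 5, 10]

a₀ = ⌊√27⌋ = 5.
With m₀=0, d₀=1 and mₖ₊₁ = dₖaₖ − mₖ, dₖ₊₁ = (n − mₖ₊₁²)/dₖ, aₖ₊₁ = ⌊(a₀+mₖ₊₁)/dₖ₊₁⌋:
  k=1: m=5, d=2, a=5
  k=2: m=5, d=1, a=10
d=1 and a=2a₀=10 at k=2, so the next step gives (m, d) = (5, 2) again — its k=1 value — and the period has length 2.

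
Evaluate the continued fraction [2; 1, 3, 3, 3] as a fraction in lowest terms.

119/43

Fold from the inside: start with 3/1.
  3 + 1/3 = 10/3
  3 + 3/10 = 33/10
  1 + 10/33 = 43/33
  2 + 33/43 = 119/43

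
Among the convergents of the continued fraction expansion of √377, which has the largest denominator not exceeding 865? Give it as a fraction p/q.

8951/461

√377 = [19; 2, 2, 2, 38, …] (period length 4).
Convergents:
  p_0/q_0 = 19/1
  p_1/q_1 = 39/2
  p_2/q_2 = 97/5
  p_3/q_3 = 233/12
  p_4/q_4 = 8951/461
  p_5/q_5 = 18135/934
q_4 = 461 ≤ 865 < 934 = q_5, so the answer is 8951/461.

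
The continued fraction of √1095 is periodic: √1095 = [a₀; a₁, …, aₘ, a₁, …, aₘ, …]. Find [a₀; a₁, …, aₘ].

a₀ = ⌊√1095⌋ = 33.
With m₀=0, d₀=1 and mₖ₊₁ = dₖaₖ − mₖ, dₖ₊₁ = (n − mₖ₊₁²)/dₖ, aₖ₊₁ = ⌊(a₀+mₖ₊₁)/dₖ₊₁⌋:
  k=1: m=33, d=6, a=11
  k=2: m=33, d=1, a=66
d=1 and a=2a₀=66 at k=2, so the next step gives (m, d) = (33, 6) again — its k=1 value — and the period has length 2.

[33; 11, 66]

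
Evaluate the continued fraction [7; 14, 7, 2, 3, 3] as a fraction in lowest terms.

Using pₖ = aₖpₖ₋₁ + pₖ₋₂ and qₖ = aₖqₖ₋₁ + qₖ₋₂:
  k=0: a=7, p=7, q=1
  k=1: a=14, p=99, q=14
  k=2: a=7, p=700, q=99
  k=3: a=2, p=1499, q=212
  k=4: a=3, p=5197, q=735
  k=5: a=3, p=17090, q=2417

17090/2417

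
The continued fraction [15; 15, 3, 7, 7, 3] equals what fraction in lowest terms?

113773/7552

Fold from the inside: start with 3/1.
  7 + 1/3 = 22/3
  7 + 3/22 = 157/22
  3 + 22/157 = 493/157
  15 + 157/493 = 7552/493
  15 + 493/7552 = 113773/7552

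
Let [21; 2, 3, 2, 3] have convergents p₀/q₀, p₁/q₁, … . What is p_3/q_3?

343/16

Using pₖ = aₖpₖ₋₁ + pₖ₋₂, qₖ = aₖqₖ₋₁ + qₖ₋₂ (with p₋₁=1, p₋₂=0, q₋₁=0, q₋₂=1):
  k=0: a=21, p=21, q=1
  k=1: a=2, p=43, q=2
  k=2: a=3, p=150, q=7
  k=3: a=2, p=343, q=16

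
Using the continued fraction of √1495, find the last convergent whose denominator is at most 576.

17902/463

√1495 = [38; 1, 1, 1, 76, …] (period length 4).
Convergents:
  p_0/q_0 = 38/1
  p_1/q_1 = 39/1
  p_2/q_2 = 77/2
  p_3/q_3 = 116/3
  p_4/q_4 = 8893/230
  p_5/q_5 = 9009/233
  p_6/q_6 = 17902/463
  p_7/q_7 = 26911/696
q_6 = 463 ≤ 576 < 696 = q_7, so the answer is 17902/463.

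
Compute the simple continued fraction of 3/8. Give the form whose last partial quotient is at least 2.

[0; 2, 1, 2]

3 = 0·8 + 3
8 = 2·3 + 2
3 = 1·2 + 1
2 = 2·1 + 0  (stop)
So 3/8 = [0; 2, 1, 2].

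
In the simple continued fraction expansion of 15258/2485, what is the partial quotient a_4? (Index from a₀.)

1

15258 = 6·2485 + 348   →  a_0 = 6
2485 = 7·348 + 49   →  a_1 = 7
348 = 7·49 + 5   →  a_2 = 7
49 = 9·5 + 4   →  a_3 = 9
5 = 1·4 + 1   →  a_4 = 1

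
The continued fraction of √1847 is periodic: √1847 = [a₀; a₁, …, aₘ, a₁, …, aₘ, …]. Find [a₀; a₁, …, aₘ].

a₀ = ⌊√1847⌋ = 42.
With m₀=0, d₀=1 and mₖ₊₁ = dₖaₖ − mₖ, dₖ₊₁ = (n − mₖ₊₁²)/dₖ, aₖ₊₁ = ⌊(a₀+mₖ₊₁)/dₖ₊₁⌋:
  k=1: m=42, d=83, a=1
  k=2: m=41, d=2, a=41
  k=3: m=41, d=83, a=1
  k=4: m=42, d=1, a=84
d=1 and a=2a₀=84 at k=4, so the next step gives (m, d) = (42, 83) again — its k=1 value — and the period has length 4.

[42; 1, 41, 1, 84]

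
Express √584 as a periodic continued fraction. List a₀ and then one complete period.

a₀ = ⌊√584⌋ = 24.

[24; 6, 48]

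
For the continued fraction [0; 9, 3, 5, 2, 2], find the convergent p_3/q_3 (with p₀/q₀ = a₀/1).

Using pₖ = aₖpₖ₋₁ + pₖ₋₂, qₖ = aₖqₖ₋₁ + qₖ₋₂ (with p₋₁=1, p₋₂=0, q₋₁=0, q₋₂=1):
  k=0: a=0, p=0, q=1
  k=1: a=9, p=1, q=9
  k=2: a=3, p=3, q=28
  k=3: a=5, p=16, q=149

16/149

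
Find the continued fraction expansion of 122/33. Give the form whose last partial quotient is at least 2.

122 = 3×33 + 23
33 = 1×23 + 10
23 = 2×10 + 3
10 = 3×3 + 1
3 = 3×1 + 0  (stop)
So 122/33 = [3; 1, 2, 3, 3].

[3; 1, 2, 3, 3]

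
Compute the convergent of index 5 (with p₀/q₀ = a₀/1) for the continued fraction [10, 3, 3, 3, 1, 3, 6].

Using pₖ = aₖpₖ₋₁ + pₖ₋₂, qₖ = aₖqₖ₋₁ + qₖ₋₂ (with p₋₁=1, p₋₂=0, q₋₁=0, q₋₂=1):
  k=0: a=10, p=10, q=1
  k=1: a=3, p=31, q=3
  k=2: a=3, p=103, q=10
  k=3: a=3, p=340, q=33
  k=4: a=1, p=443, q=43
  k=5: a=3, p=1669, q=162

1669/162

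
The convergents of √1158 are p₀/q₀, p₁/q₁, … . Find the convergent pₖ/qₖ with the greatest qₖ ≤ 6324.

78710/2313

√1158 = [34; 34, 68, …] (period length 2).
Convergents:
  p_0/q_0 = 34/1
  p_1/q_1 = 1157/34
  p_2/q_2 = 78710/2313
  p_3/q_3 = 2677297/78676
q_2 = 2313 ≤ 6324 < 78676 = q_3, so the answer is 78710/2313.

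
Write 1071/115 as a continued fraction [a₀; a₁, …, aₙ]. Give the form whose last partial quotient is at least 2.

1071 = 9×115 + 36
115 = 3×36 + 7
36 = 5×7 + 1
7 = 7×1 + 0  (stop)
So 1071/115 = [9; 3, 5, 7].

[9; 3, 5, 7]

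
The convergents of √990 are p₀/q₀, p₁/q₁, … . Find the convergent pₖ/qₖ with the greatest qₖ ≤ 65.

881/28

√990 = [31; 2, 6, 2, 62, …] (period length 4).
Convergents:
  p_0/q_0 = 31/1
  p_1/q_1 = 63/2
  p_2/q_2 = 409/13
  p_3/q_3 = 881/28
  p_4/q_4 = 55031/1749
q_3 = 28 ≤ 65 < 1749 = q_4, so the answer is 881/28.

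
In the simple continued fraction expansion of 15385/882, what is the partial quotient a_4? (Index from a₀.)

10

15385 = 17·882 + 391   →  a_0 = 17
882 = 2·391 + 100   →  a_1 = 2
391 = 3·100 + 91   →  a_2 = 3
100 = 1·91 + 9   →  a_3 = 1
91 = 10·9 + 1   →  a_4 = 10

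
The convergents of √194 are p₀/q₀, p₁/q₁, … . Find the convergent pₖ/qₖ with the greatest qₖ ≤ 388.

5251/377

√194 = [13; 1, 12, 1, 26, …] (period length 4).
Convergents:
  p_0/q_0 = 13/1
  p_1/q_1 = 14/1
  p_2/q_2 = 181/13
  p_3/q_3 = 195/14
  p_4/q_4 = 5251/377
  p_5/q_5 = 5446/391
q_4 = 377 ≤ 388 < 391 = q_5, so the answer is 5251/377.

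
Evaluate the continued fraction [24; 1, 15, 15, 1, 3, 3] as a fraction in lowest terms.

82120/3293

Fold from the inside: start with 3/1.
  3 + 1/3 = 10/3
  1 + 3/10 = 13/10
  15 + 10/13 = 205/13
  15 + 13/205 = 3088/205
  1 + 205/3088 = 3293/3088
  24 + 3088/3293 = 82120/3293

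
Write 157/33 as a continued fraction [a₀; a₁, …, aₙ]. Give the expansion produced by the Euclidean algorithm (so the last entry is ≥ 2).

157 = 4*33 + 25
33 = 1*25 + 8
25 = 3*8 + 1
8 = 8*1 + 0  (stop)
So 157/33 = [4; 1, 3, 8].

[4; 1, 3, 8]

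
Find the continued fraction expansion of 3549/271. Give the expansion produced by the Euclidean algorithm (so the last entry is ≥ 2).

3549 = 13*271 + 26
271 = 10*26 + 11
26 = 2*11 + 4
11 = 2*4 + 3
4 = 1*3 + 1
3 = 3*1 + 0  (stop)
So 3549/271 = [13; 10, 2, 2, 1, 3].

[13; 10, 2, 2, 1, 3]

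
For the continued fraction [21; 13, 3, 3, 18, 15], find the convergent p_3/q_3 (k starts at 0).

2803/133

Using pₖ = aₖpₖ₋₁ + pₖ₋₂, qₖ = aₖqₖ₋₁ + qₖ₋₂ (with p₋₁=1, p₋₂=0, q₋₁=0, q₋₂=1):
  k=0: a=21, p=21, q=1
  k=1: a=13, p=274, q=13
  k=2: a=3, p=843, q=40
  k=3: a=3, p=2803, q=133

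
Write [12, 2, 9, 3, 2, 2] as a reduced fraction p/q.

Using pₖ = aₖpₖ₋₁ + pₖ₋₂ and qₖ = aₖqₖ₋₁ + qₖ₋₂:
  k=0: a=12, p=12, q=1
  k=1: a=2, p=25, q=2
  k=2: a=9, p=237, q=19
  k=3: a=3, p=736, q=59
  k=4: a=2, p=1709, q=137
  k=5: a=2, p=4154, q=333

4154/333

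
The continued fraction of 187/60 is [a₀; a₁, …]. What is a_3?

1

187 = 3·60 + 7   →  a_0 = 3
60 = 8·7 + 4   →  a_1 = 8
7 = 1·4 + 3   →  a_2 = 1
4 = 1·3 + 1   →  a_3 = 1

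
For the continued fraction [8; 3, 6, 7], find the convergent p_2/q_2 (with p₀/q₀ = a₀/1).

158/19

Using pₖ = aₖpₖ₋₁ + pₖ₋₂, qₖ = aₖqₖ₋₁ + qₖ₋₂ (with p₋₁=1, p₋₂=0, q₋₁=0, q₋₂=1):
  k=0: a=8, p=8, q=1
  k=1: a=3, p=25, q=3
  k=2: a=6, p=158, q=19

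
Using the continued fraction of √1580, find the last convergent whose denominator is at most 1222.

37881/953

√1580 = [39; 1, 2, 1, 78, …] (period length 4).
Convergents:
  p_0/q_0 = 39/1
  p_1/q_1 = 40/1
  p_2/q_2 = 119/3
  p_3/q_3 = 159/4
  p_4/q_4 = 12521/315
  p_5/q_5 = 12680/319
  p_6/q_6 = 37881/953
  p_7/q_7 = 50561/1272
q_6 = 953 ≤ 1222 < 1272 = q_7, so the answer is 37881/953.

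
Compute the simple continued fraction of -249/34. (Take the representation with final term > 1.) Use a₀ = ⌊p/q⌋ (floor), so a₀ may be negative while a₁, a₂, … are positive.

-249 = -8×34 + 23
34 = 1×23 + 11
23 = 2×11 + 1
11 = 11×1 + 0  (stop)
So -249/34 = [-8; 1, 2, 11].

[-8; 1, 2, 11]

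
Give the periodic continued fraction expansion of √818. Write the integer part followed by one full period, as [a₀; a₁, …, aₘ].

a₀ = ⌊√818⌋ = 28.
With m₀=0, d₀=1 and mₖ₊₁ = dₖaₖ − mₖ, dₖ₊₁ = (n − mₖ₊₁²)/dₖ, aₖ₊₁ = ⌊(a₀+mₖ₊₁)/dₖ₊₁⌋:
  k=1: m=28, d=34, a=1
  k=2: m=6, d=23, a=1
  k=3: m=17, d=23, a=1
  k=4: m=6, d=34, a=1
  k=5: m=28, d=1, a=56
d=1 and a=2a₀=56 at k=5, so the next step gives (m, d) = (28, 34) again — its k=1 value — and the period has length 5.

[28; 1, 1, 1, 1, 56]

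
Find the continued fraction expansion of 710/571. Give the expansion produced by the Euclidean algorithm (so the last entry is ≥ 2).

[1; 4, 9, 3, 1, 3]

710 = 1×571 + 139
571 = 4×139 + 15
139 = 9×15 + 4
15 = 3×4 + 3
4 = 1×3 + 1
3 = 3×1 + 0  (stop)
So 710/571 = [1; 4, 9, 3, 1, 3].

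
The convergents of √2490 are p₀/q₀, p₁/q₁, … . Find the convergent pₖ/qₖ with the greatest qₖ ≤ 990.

√2490 = [49; 1, 8, 1, 98, …] (period length 4).
Convergents:
  p_0/q_0 = 49/1
  p_1/q_1 = 50/1
  p_2/q_2 = 449/9
  p_3/q_3 = 499/10
  p_4/q_4 = 49351/989
  p_5/q_5 = 49850/999
q_4 = 989 ≤ 990 < 999 = q_5, so the answer is 49351/989.

49351/989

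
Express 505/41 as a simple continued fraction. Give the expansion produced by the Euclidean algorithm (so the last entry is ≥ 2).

[12; 3, 6, 2]

505 = 12×41 + 13
41 = 3×13 + 2
13 = 6×2 + 1
2 = 2×1 + 0  (stop)
So 505/41 = [12; 3, 6, 2].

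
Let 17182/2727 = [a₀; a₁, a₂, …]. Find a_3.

14

17182 = 6·2727 + 820   →  a_0 = 6
2727 = 3·820 + 267   →  a_1 = 3
820 = 3·267 + 19   →  a_2 = 3
267 = 14·19 + 1   →  a_3 = 14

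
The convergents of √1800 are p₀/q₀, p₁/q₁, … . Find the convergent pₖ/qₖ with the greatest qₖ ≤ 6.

212/5

√1800 = [42; 2, 2, 1, 8, 1, 2, 2, 84, …] (period length 8).
Convergents:
  p_0/q_0 = 42/1
  p_1/q_1 = 85/2
  p_2/q_2 = 212/5
  p_3/q_3 = 297/7
q_2 = 5 ≤ 6 < 7 = q_3, so the answer is 212/5.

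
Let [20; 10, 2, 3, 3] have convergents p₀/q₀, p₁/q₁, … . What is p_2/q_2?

422/21

Using pₖ = aₖpₖ₋₁ + pₖ₋₂, qₖ = aₖqₖ₋₁ + qₖ₋₂ (with p₋₁=1, p₋₂=0, q₋₁=0, q₋₂=1):
  k=0: a=20, p=20, q=1
  k=1: a=10, p=201, q=10
  k=2: a=2, p=422, q=21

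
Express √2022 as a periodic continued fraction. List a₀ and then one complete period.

a₀ = ⌊√2022⌋ = 44.
With m₀=0, d₀=1 and mₖ₊₁ = dₖaₖ − mₖ, dₖ₊₁ = (n − mₖ₊₁²)/dₖ, aₖ₊₁ = ⌊(a₀+mₖ₊₁)/dₖ₊₁⌋:
  k=1: m=44, d=86, a=1
  k=2: m=42, d=3, a=28
  k=3: m=42, d=86, a=1
  k=4: m=44, d=1, a=88
d=1 and a=2a₀=88 at k=4, so the next step gives (m, d) = (44, 86) again — its k=1 value — and the period has length 4.

[44; 1, 28, 1, 88]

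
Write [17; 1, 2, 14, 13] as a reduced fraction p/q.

9933/562

Fold from the inside: start with 13/1.
  14 + 1/13 = 183/13
  2 + 13/183 = 379/183
  1 + 183/379 = 562/379
  17 + 379/562 = 9933/562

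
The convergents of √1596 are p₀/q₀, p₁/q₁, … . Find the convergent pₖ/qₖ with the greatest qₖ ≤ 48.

√1596 = [39; 1, 18, 1, 78, …] (period length 4).
Convergents:
  p_0/q_0 = 39/1
  p_1/q_1 = 40/1
  p_2/q_2 = 759/19
  p_3/q_3 = 799/20
  p_4/q_4 = 63081/1579
q_3 = 20 ≤ 48 < 1579 = q_4, so the answer is 799/20.

799/20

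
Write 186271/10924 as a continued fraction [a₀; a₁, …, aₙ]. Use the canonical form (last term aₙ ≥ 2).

[17; 19, 2, 2, 12, 9]

186271 = 17*10924 + 563
10924 = 19*563 + 227
563 = 2*227 + 109
227 = 2*109 + 9
109 = 12*9 + 1
9 = 9*1 + 0  (stop)
So 186271/10924 = [17; 19, 2, 2, 12, 9].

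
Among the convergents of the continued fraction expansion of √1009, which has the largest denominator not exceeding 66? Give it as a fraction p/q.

540/17

√1009 = [31; 1, 3, 3, 1, 62, …] (period length 5).
Convergents:
  p_0/q_0 = 31/1
  p_1/q_1 = 32/1
  p_2/q_2 = 127/4
  p_3/q_3 = 413/13
  p_4/q_4 = 540/17
  p_5/q_5 = 33893/1067
q_4 = 17 ≤ 66 < 1067 = q_5, so the answer is 540/17.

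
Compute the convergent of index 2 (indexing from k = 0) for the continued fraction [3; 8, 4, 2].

103/33

Using pₖ = aₖpₖ₋₁ + pₖ₋₂, qₖ = aₖqₖ₋₁ + qₖ₋₂ (with p₋₁=1, p₋₂=0, q₋₁=0, q₋₂=1):
  k=0: a=3, p=3, q=1
  k=1: a=8, p=25, q=8
  k=2: a=4, p=103, q=33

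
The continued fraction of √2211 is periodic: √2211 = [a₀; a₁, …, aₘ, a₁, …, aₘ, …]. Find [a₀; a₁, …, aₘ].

[47; 47, 94]

a₀ = ⌊√2211⌋ = 47.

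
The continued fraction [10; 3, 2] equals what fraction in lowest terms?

72/7

Using pₖ = aₖpₖ₋₁ + pₖ₋₂ and qₖ = aₖqₖ₋₁ + qₖ₋₂:
  k=0: a=10, p=10, q=1
  k=1: a=3, p=31, q=3
  k=2: a=2, p=72, q=7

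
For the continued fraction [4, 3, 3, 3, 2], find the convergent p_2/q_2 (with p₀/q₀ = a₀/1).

Using pₖ = aₖpₖ₋₁ + pₖ₋₂, qₖ = aₖqₖ₋₁ + qₖ₋₂ (with p₋₁=1, p₋₂=0, q₋₁=0, q₋₂=1):
  k=0: a=4, p=4, q=1
  k=1: a=3, p=13, q=3
  k=2: a=3, p=43, q=10

43/10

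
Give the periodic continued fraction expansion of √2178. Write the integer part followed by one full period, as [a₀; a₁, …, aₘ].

[46; 1, 2, 46, 2, 1, 92]

a₀ = ⌊√2178⌋ = 46.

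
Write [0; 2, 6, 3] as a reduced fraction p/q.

Fold from the inside: start with 3/1.
  6 + 1/3 = 19/3
  2 + 3/19 = 41/19
  0 + 19/41 = 19/41

19/41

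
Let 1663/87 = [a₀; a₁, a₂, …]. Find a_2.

1663 = 19·87 + 10   →  a_0 = 19
87 = 8·10 + 7   →  a_1 = 8
10 = 1·7 + 3   →  a_2 = 1

1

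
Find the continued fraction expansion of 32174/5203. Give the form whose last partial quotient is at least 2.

32174 = 6*5203 + 956
5203 = 5*956 + 423
956 = 2*423 + 110
423 = 3*110 + 93
110 = 1*93 + 17
93 = 5*17 + 8
17 = 2*8 + 1
8 = 8*1 + 0  (stop)
So 32174/5203 = [6; 5, 2, 3, 1, 5, 2, 8].

[6; 5, 2, 3, 1, 5, 2, 8]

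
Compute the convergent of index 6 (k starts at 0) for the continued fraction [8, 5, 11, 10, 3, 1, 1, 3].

33335/4067

Using pₖ = aₖpₖ₋₁ + pₖ₋₂, qₖ = aₖqₖ₋₁ + qₖ₋₂ (with p₋₁=1, p₋₂=0, q₋₁=0, q₋₂=1):
  k=0: a=8, p=8, q=1
  k=1: a=5, p=41, q=5
  k=2: a=11, p=459, q=56
  k=3: a=10, p=4631, q=565
  k=4: a=3, p=14352, q=1751
  k=5: a=1, p=18983, q=2316
  k=6: a=1, p=33335, q=4067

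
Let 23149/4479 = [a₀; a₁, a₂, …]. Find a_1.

5

23149 = 5·4479 + 754   →  a_0 = 5
4479 = 5·754 + 709   →  a_1 = 5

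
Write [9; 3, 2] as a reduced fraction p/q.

65/7

Fold from the inside: start with 2/1.
  3 + 1/2 = 7/2
  9 + 2/7 = 65/7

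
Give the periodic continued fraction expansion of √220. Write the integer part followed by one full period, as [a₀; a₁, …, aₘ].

[14; 1, 4, 1, 28]

a₀ = ⌊√220⌋ = 14.
With m₀=0, d₀=1 and mₖ₊₁ = dₖaₖ − mₖ, dₖ₊₁ = (n − mₖ₊₁²)/dₖ, aₖ₊₁ = ⌊(a₀+mₖ₊₁)/dₖ₊₁⌋:
  k=1: m=14, d=24, a=1
  k=2: m=10, d=5, a=4
  k=3: m=10, d=24, a=1
  k=4: m=14, d=1, a=28
d=1 and a=2a₀=28 at k=4, so the next step gives (m, d) = (14, 24) again — its k=1 value — and the period has length 4.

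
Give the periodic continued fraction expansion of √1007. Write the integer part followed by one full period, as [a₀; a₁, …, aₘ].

a₀ = ⌊√1007⌋ = 31.
With m₀=0, d₀=1 and mₖ₊₁ = dₖaₖ − mₖ, dₖ₊₁ = (n − mₖ₊₁²)/dₖ, aₖ₊₁ = ⌊(a₀+mₖ₊₁)/dₖ₊₁⌋:
  k=1: m=31, d=46, a=1
  k=2: m=15, d=17, a=2
  k=3: m=19, d=38, a=1
  k=4: m=19, d=17, a=2
  k=5: m=15, d=46, a=1
  k=6: m=31, d=1, a=62
d=1 and a=2a₀=62 at k=6, so the next step gives (m, d) = (31, 46) again — its k=1 value — and the period has length 6.

[31; 1, 2, 1, 2, 1, 62]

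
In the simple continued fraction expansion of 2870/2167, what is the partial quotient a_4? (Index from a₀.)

3

2870 = 1·2167 + 703   →  a_0 = 1
2167 = 3·703 + 58   →  a_1 = 3
703 = 12·58 + 7   →  a_2 = 12
58 = 8·7 + 2   →  a_3 = 8
7 = 3·2 + 1   →  a_4 = 3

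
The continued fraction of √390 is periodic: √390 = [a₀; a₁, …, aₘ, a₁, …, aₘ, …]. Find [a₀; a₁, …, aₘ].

a₀ = ⌊√390⌋ = 19.
With m₀=0, d₀=1 and mₖ₊₁ = dₖaₖ − mₖ, dₖ₊₁ = (n − mₖ₊₁²)/dₖ, aₖ₊₁ = ⌊(a₀+mₖ₊₁)/dₖ₊₁⌋:
  k=1: m=19, d=29, a=1
  k=2: m=10, d=10, a=2
  k=3: m=10, d=29, a=1
  k=4: m=19, d=1, a=38
d=1 and a=2a₀=38 at k=4, so the next step gives (m, d) = (19, 29) again — its k=1 value — and the period has length 4.

[19; 1, 2, 1, 38]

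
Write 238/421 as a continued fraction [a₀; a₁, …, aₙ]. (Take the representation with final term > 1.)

[0; 1, 1, 3, 3, 18]

238 = 0*421 + 238
421 = 1*238 + 183
238 = 1*183 + 55
183 = 3*55 + 18
55 = 3*18 + 1
18 = 18*1 + 0  (stop)
So 238/421 = [0; 1, 1, 3, 3, 18].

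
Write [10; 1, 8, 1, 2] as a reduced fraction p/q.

316/29

Using pₖ = aₖpₖ₋₁ + pₖ₋₂ and qₖ = aₖqₖ₋₁ + qₖ₋₂:
  k=0: a=10, p=10, q=1
  k=1: a=1, p=11, q=1
  k=2: a=8, p=98, q=9
  k=3: a=1, p=109, q=10
  k=4: a=2, p=316, q=29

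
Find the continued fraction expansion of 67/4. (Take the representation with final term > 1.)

[16; 1, 3]

67 = 16*4 + 3
4 = 1*3 + 1
3 = 3*1 + 0  (stop)
So 67/4 = [16; 1, 3].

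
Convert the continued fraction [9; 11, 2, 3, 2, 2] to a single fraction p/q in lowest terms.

4053/446

Fold from the inside: start with 2/1.
  2 + 1/2 = 5/2
  3 + 2/5 = 17/5
  2 + 5/17 = 39/17
  11 + 17/39 = 446/39
  9 + 39/446 = 4053/446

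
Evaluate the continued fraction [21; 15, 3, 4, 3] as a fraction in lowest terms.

Fold from the inside: start with 3/1.
  4 + 1/3 = 13/3
  3 + 3/13 = 42/13
  15 + 13/42 = 643/42
  21 + 42/643 = 13545/643

13545/643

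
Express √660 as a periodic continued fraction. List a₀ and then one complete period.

[25; 1, 2, 4, 2, 1, 50]

a₀ = ⌊√660⌋ = 25.
With m₀=0, d₀=1 and mₖ₊₁ = dₖaₖ − mₖ, dₖ₊₁ = (n − mₖ₊₁²)/dₖ, aₖ₊₁ = ⌊(a₀+mₖ₊₁)/dₖ₊₁⌋:
  k=1: m=25, d=35, a=1
  k=2: m=10, d=16, a=2
  k=3: m=22, d=11, a=4
  k=4: m=22, d=16, a=2
  k=5: m=10, d=35, a=1
  k=6: m=25, d=1, a=50
d=1 and a=2a₀=50 at k=6, so the next step gives (m, d) = (25, 35) again — its k=1 value — and the period has length 6.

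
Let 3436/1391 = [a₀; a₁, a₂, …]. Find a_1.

2

3436 = 2·1391 + 654   →  a_0 = 2
1391 = 2·654 + 83   →  a_1 = 2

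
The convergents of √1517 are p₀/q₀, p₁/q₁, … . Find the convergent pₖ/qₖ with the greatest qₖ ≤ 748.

√1517 = [38; 1, 18, 2, 18, 1, 76, …] (period length 6).
Convergents:
  p_0/q_0 = 38/1
  p_1/q_1 = 39/1
  p_2/q_2 = 740/19
  p_3/q_3 = 1519/39
  p_4/q_4 = 28082/721
  p_5/q_5 = 29601/760
q_4 = 721 ≤ 748 < 760 = q_5, so the answer is 28082/721.

28082/721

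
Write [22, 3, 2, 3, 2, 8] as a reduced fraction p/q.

10343/464

Fold from the inside: start with 8/1.
  2 + 1/8 = 17/8
  3 + 8/17 = 59/17
  2 + 17/59 = 135/59
  3 + 59/135 = 464/135
  22 + 135/464 = 10343/464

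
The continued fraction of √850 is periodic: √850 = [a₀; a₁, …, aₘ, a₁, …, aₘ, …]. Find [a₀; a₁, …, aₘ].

a₀ = ⌊√850⌋ = 29.

[29; 6, 2, 6, 58]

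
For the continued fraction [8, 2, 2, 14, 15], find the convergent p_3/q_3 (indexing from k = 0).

Using pₖ = aₖpₖ₋₁ + pₖ₋₂, qₖ = aₖqₖ₋₁ + qₖ₋₂ (with p₋₁=1, p₋₂=0, q₋₁=0, q₋₂=1):
  k=0: a=8, p=8, q=1
  k=1: a=2, p=17, q=2
  k=2: a=2, p=42, q=5
  k=3: a=14, p=605, q=72

605/72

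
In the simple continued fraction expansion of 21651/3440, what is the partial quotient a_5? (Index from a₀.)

6

21651 = 6·3440 + 1011   →  a_0 = 6
3440 = 3·1011 + 407   →  a_1 = 3
1011 = 2·407 + 197   →  a_2 = 2
407 = 2·197 + 13   →  a_3 = 2
197 = 15·13 + 2   →  a_4 = 15
13 = 6·2 + 1   →  a_5 = 6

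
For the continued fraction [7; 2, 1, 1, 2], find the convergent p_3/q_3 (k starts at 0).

37/5

Using pₖ = aₖpₖ₋₁ + pₖ₋₂, qₖ = aₖqₖ₋₁ + qₖ₋₂ (with p₋₁=1, p₋₂=0, q₋₁=0, q₋₂=1):
  k=0: a=7, p=7, q=1
  k=1: a=2, p=15, q=2
  k=2: a=1, p=22, q=3
  k=3: a=1, p=37, q=5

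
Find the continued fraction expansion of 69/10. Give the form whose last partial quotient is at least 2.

[6; 1, 9]

69 = 6×10 + 9
10 = 1×9 + 1
9 = 9×1 + 0  (stop)
So 69/10 = [6; 1, 9].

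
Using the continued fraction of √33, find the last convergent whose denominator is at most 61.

270/47

√33 = [5; 1, 2, 1, 10, …] (period length 4).
Convergents:
  p_0/q_0 = 5/1
  p_1/q_1 = 6/1
  p_2/q_2 = 17/3
  p_3/q_3 = 23/4
  p_4/q_4 = 247/43
  p_5/q_5 = 270/47
  p_6/q_6 = 787/137
q_5 = 47 ≤ 61 < 137 = q_6, so the answer is 270/47.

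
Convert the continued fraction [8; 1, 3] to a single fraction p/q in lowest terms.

35/4

Fold from the inside: start with 3/1.
  1 + 1/3 = 4/3
  8 + 3/4 = 35/4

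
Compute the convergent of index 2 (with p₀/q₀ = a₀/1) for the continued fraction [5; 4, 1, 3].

Using pₖ = aₖpₖ₋₁ + pₖ₋₂, qₖ = aₖqₖ₋₁ + qₖ₋₂ (with p₋₁=1, p₋₂=0, q₋₁=0, q₋₂=1):
  k=0: a=5, p=5, q=1
  k=1: a=4, p=21, q=4
  k=2: a=1, p=26, q=5

26/5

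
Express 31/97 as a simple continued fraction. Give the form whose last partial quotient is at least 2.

31 = 0×97 + 31
97 = 3×31 + 4
31 = 7×4 + 3
4 = 1×3 + 1
3 = 3×1 + 0  (stop)
So 31/97 = [0; 3, 7, 1, 3].

[0; 3, 7, 1, 3]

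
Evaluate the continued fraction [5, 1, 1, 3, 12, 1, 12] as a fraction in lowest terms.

6695/1202

Fold from the inside: start with 12/1.
  1 + 1/12 = 13/12
  12 + 12/13 = 168/13
  3 + 13/168 = 517/168
  1 + 168/517 = 685/517
  1 + 517/685 = 1202/685
  5 + 685/1202 = 6695/1202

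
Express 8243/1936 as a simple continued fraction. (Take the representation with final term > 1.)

8243 = 4*1936 + 499
1936 = 3*499 + 439
499 = 1*439 + 60
439 = 7*60 + 19
60 = 3*19 + 3
19 = 6*3 + 1
3 = 3*1 + 0  (stop)
So 8243/1936 = [4; 3, 1, 7, 3, 6, 3].

[4; 3, 1, 7, 3, 6, 3]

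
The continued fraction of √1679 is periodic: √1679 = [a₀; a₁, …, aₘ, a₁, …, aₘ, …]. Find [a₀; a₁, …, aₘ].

[40; 1, 39, 1, 80]

a₀ = ⌊√1679⌋ = 40.
With m₀=0, d₀=1 and mₖ₊₁ = dₖaₖ − mₖ, dₖ₊₁ = (n − mₖ₊₁²)/dₖ, aₖ₊₁ = ⌊(a₀+mₖ₊₁)/dₖ₊₁⌋:
  k=1: m=40, d=79, a=1
  k=2: m=39, d=2, a=39
  k=3: m=39, d=79, a=1
  k=4: m=40, d=1, a=80
d=1 and a=2a₀=80 at k=4, so the next step gives (m, d) = (40, 79) again — its k=1 value — and the period has length 4.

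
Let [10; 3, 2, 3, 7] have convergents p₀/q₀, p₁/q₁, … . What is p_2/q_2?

Using pₖ = aₖpₖ₋₁ + pₖ₋₂, qₖ = aₖqₖ₋₁ + qₖ₋₂ (with p₋₁=1, p₋₂=0, q₋₁=0, q₋₂=1):
  k=0: a=10, p=10, q=1
  k=1: a=3, p=31, q=3
  k=2: a=2, p=72, q=7

72/7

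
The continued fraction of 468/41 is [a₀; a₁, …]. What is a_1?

468 = 11·41 + 17   →  a_0 = 11
41 = 2·17 + 7   →  a_1 = 2

2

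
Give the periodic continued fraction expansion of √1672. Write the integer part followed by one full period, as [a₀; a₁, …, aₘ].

[40; 1, 8, 10, 8, 1, 80]

a₀ = ⌊√1672⌋ = 40.
With m₀=0, d₀=1 and mₖ₊₁ = dₖaₖ − mₖ, dₖ₊₁ = (n − mₖ₊₁²)/dₖ, aₖ₊₁ = ⌊(a₀+mₖ₊₁)/dₖ₊₁⌋:
  k=1: m=40, d=72, a=1
  k=2: m=32, d=9, a=8
  k=3: m=40, d=8, a=10
  k=4: m=40, d=9, a=8
  k=5: m=32, d=72, a=1
  k=6: m=40, d=1, a=80
d=1 and a=2a₀=80 at k=6, so the next step gives (m, d) = (40, 72) again — its k=1 value — and the period has length 6.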